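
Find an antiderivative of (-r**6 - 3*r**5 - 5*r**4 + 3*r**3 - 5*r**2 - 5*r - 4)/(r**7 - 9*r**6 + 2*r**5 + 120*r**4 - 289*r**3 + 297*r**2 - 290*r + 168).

Factor the denominator: (r - 7)*(r - 3)*(r - 2)*(r - 1)*(r + 4)*(r**2 + 1).
Partial-fraction decomposition: -(12*r - 31)/(850*(r**2 + 1)) - 256/(3927*(r + 4)) + 1/(6*(r - 1)) - 5/(3*(r - 2)) + 923/(280*(r - 3)) - 17933/(6600*(r - 7)).
Integrate each term; A/(r−a) gives A·log|r−a|; the (Br+D)/(r²+p²) term gives a log and an atan.

-17933*log(r - 7)/6600 + 923*log(r - 3)/280 - 5*log(r - 2)/3 + log(r - 1)/6 - 256*log(r + 4)/3927 - 3*log(r**2 + 1)/425 + 31*atan(r)/850 + C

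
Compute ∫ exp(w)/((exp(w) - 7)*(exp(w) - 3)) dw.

log(exp(w) - 7)/4 - log(exp(w) - 3)/4 + C

Let u = e^w, du = e^w dw.
The integral becomes ∫ du/((u-3)(u-7)); decompose into partial fractions.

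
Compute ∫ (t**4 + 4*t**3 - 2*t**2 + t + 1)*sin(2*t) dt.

-t**4*cos(2*t)/2 + t**3*sin(2*t) - 2*t**3*cos(2*t) + 3*t**2*sin(2*t) + 5*t**2*cos(2*t)/2 - 5*t*sin(2*t)/2 + 5*t*cos(2*t)/2 - 5*sin(2*t)/4 - 7*cos(2*t)/4 + C

Use integration by parts with u = t**4 + 4*t**3 - 2*t**2 + t + 1, dv = sin(2*t) dt, so v = -cos(2*t)/2.
Apply parts 4 times (tabular method): alternate signs, differentiate u down to 0, integrate dv up.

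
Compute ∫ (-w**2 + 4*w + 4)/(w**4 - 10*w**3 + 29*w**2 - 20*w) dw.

Factor the denominator: w*(w - 5)*(w - 4)*(w - 1).
Partial-fraction decomposition: 7/(12*(w - 1)) - 1/(3*(w - 4)) - 1/(20*(w - 5)) - 1/(5*w).
Integrate each term: A/(w−a) contributes A·log|w−a|.

-log(w)/5 - log(w - 5)/20 - log(w - 4)/3 + 7*log(w - 1)/12 + C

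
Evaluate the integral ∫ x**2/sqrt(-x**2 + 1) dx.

-x*sqrt(-x**2 + 1)/2 + asin(x)/2 + C

Substitute x = sin(θ), so dx = cos(θ) dθ and the radical becomes sqrt(-x**2 + 1) = cos(θ) by the Pythagorean identity.
Integrate the resulting trig expression in θ, then back-substitute θ = asin(x), sin(θ) = x, cos(θ) = sqrt(-x**2 + 1) (absorbing any constant into C).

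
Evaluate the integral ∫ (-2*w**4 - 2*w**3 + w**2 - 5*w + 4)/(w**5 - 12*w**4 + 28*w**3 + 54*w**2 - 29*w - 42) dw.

Factor the denominator: (w - 7)*(w - 6)*(w - 1)*(w + 1)**2.
Partial-fraction decomposition: -75/(3136*(w + 1)) - 5/(56*(w + 1)**2) - 1/(30*(w - 1)) + 3014/(245*(w - 6)) - 2735/(192*(w - 7)).
Integrate each term; A/(w−a) gives A·log|w−a|; A/(w−a)² gives −A/(w−a).

-2735*log(w - 7)/192 + 3014*log(w - 6)/245 - log(w - 1)/30 - 75*log(w + 1)/3136 + 5/(56*w + 56) + C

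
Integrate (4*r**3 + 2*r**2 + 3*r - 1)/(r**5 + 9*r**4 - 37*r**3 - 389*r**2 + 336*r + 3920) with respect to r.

47*log(r - 5)/108 - 299*log(r - 4)/968 - 79*log(r + 4)/216 + 1043*log(r + 7)/4356 - 36/(11*r + 77) + C

Factor the denominator: (r - 5)*(r - 4)*(r + 4)*(r + 7)**2.
Partial-fraction decomposition: 1043/(4356*(r + 7)) + 36/(11*(r + 7)**2) - 79/(216*(r + 4)) - 299/(968*(r - 4)) + 47/(108*(r - 5)).
Integrate each term; A/(r−a) gives A·log|r−a|; A/(r−a)² gives −A/(r−a).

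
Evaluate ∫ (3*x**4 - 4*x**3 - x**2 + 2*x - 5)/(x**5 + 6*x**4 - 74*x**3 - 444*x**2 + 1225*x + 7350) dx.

Factor the denominator: (x - 7)*(x - 5)*(x + 5)*(x + 6)*(x + 7).
Partial-fraction decomposition: 8507/(336*(x + 7)) - 4699/(143*(x + 6)) + 467/(48*(x + 5)) - 271/(528*(x - 5)) + 5791/(4368*(x - 7)).
Integrate each term: A/(x−a) contributes A·log|x−a|.

5791*log(x - 7)/4368 - 271*log(x - 5)/528 + 467*log(x + 5)/48 - 4699*log(x + 6)/143 + 8507*log(x + 7)/336 + C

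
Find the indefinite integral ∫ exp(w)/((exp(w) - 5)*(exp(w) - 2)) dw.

log(exp(w) - 5)/3 - log(exp(w) - 2)/3 + C

Let u = e^w, du = e^w dw.
The integral becomes ∫ du/((u-5)(u-2)); decompose into partial fractions.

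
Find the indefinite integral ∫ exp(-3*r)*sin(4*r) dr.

Let I denote the integral. Integrate by parts with u = sin(4*r), dv = exp(-3*r) dr, so v = -exp(-3*r)/3: I = -exp(-3*r)*sin(4*r)/3 + (4/3)·∫ exp(-3*r)*cos(4*r) dr.
Apply parts again with u = cos(4*r), dv = exp(-3*r) dr: ∫ exp(-3*r)*cos(4*r) dr = -exp(-3*r)*cos(4*r)/3 − (4/3)·I. Substituting back brings back I: I = -exp(-3*r)*sin(4*r)/3 - 4*exp(-3*r)*cos(4*r)/9 − (16/9)·I.
Solving for I: (1 + 16/9)·I equals the remaining terms, so I = (9/25)·(-exp(-3*r)*sin(4*r)/3 - 4*exp(-3*r)*cos(4*r)/9).

-3*exp(-3*r)*sin(4*r)/25 - 4*exp(-3*r)*cos(4*r)/25 + C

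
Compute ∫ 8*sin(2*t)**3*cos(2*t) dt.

Let u = sin(2*t), so du = (2*cos(2*t)) dt.
Rewriting, the integral becomes 4·∫ u^3 du = 4·u^4/4.
Substituting back, u = sin(2*t).

sin(2*t)**4 + C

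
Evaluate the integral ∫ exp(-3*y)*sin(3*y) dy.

Let I denote the integral. Integrate by parts with u = sin(3*y), dv = exp(-3*y) dy, so v = -exp(-3*y)/3: I = -exp(-3*y)*sin(3*y)/3 + ∫ exp(-3*y)*cos(3*y) dy.
Apply parts again with u = cos(3*y), dv = exp(-3*y) dy: ∫ exp(-3*y)*cos(3*y) dy = -exp(-3*y)*cos(3*y)/3 − I. Substituting back brings back I: I = -exp(-3*y)*sin(3*y)/3 - exp(-3*y)*cos(3*y)/3 − I.
Solving for I: (1 + 1)·I equals the remaining terms, so I = (1/2)·(-exp(-3*y)*sin(3*y)/3 - exp(-3*y)*cos(3*y)/3).

-exp(-3*y)*sin(3*y)/6 - exp(-3*y)*cos(3*y)/6 + C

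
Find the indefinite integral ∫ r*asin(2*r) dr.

r**2*asin(2*r)/2 + r*sqrt(-4*r**2 + 1)/8 - asin(2*r)/16 + C

Use integration by parts with u = arcsin(2*r), dv = r dr.
Then du = 2/sqrt(-4*r**2 + 1) dr.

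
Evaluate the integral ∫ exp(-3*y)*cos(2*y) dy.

2*exp(-3*y)*sin(2*y)/13 - 3*exp(-3*y)*cos(2*y)/13 + C

Let I denote the integral. Integrate by parts with u = cos(2*y), dv = exp(-3*y) dy, so v = -exp(-3*y)/3: I = -exp(-3*y)*cos(2*y)/3 − (2/3)·∫ exp(-3*y)*sin(2*y) dy.
Apply parts again with u = sin(2*y), dv = exp(-3*y) dy: ∫ exp(-3*y)*sin(2*y) dy = -exp(-3*y)*sin(2*y)/3 + (2/3)·I. Substituting back brings back I: I = 2*exp(-3*y)*sin(2*y)/9 - exp(-3*y)*cos(2*y)/3 − (4/9)·I.
Solving for I: (1 + 4/9)·I equals the remaining terms, so I = (9/13)·(2*exp(-3*y)*sin(2*y)/9 - exp(-3*y)*cos(2*y)/3).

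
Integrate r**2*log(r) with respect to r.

r**3*log(r)/3 - r**3/9 + C

Use integration by parts with u = log(r), dv = r**2 dr.
Then du = 1/r dr and v = r**3/3.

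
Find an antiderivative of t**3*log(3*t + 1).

t**4*log(3*t + 1)/4 - t**4/16 + t**3/36 - t**2/72 + t/108 - log(3*t + 1)/324 + C

Use integration by parts with u = log(3*t + 1), dv = t**3 dt.
Then du = 3/(3*t + 1) dt and v = t**4/4.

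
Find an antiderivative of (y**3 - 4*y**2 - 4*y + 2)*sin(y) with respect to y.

-y**3*cos(y) + 3*y**2*sin(y) + 4*y**2*cos(y) - 8*y*sin(y) + 10*y*cos(y) - 10*sin(y) - 10*cos(y) + C

Use integration by parts with u = y**3 - 4*y**2 - 4*y + 2, dv = sin(y) dy, so v = -cos(y).
Apply parts 3 times (tabular method): alternate signs, differentiate u down to 0, integrate dv up.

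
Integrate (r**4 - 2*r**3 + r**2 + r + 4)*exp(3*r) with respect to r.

Use integration by parts with u = r**4 - 2*r**3 + r**2 + r + 4, dv = exp(3*r) dr, so v = exp(3*r)/3.
Apply parts 4 times (tabular method): alternate signs, differentiate u down to 0, integrate dv up.

(27*r**4 - 90*r**3 + 117*r**2 - 51*r + 125)*exp(3*r)/81 + C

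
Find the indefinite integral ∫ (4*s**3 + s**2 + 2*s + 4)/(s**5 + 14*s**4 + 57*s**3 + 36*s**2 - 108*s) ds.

Factor the denominator: s*(s - 1)*(s + 3)*(s + 6)**2.
Partial-fraction decomposition: 404/(441*(s + 6)) + 418/(63*(s + 6)**2) - 101/(108*(s + 3)) + 11/(196*(s - 1)) - 1/(27*s).
Integrate each term; A/(s−a) gives A·log|s−a|; A/(s−a)² gives −A/(s−a).

-log(s)/27 + 11*log(s - 1)/196 - 101*log(s + 3)/108 + 404*log(s + 6)/441 - 418/(63*s + 378) + C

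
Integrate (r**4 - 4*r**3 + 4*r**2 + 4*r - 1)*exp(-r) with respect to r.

(-r**4 - 4*r**2 - 12*r - 11)*exp(-r) + C

Use integration by parts with u = r**4 - 4*r**3 + 4*r**2 + 4*r - 1, dv = exp(-r) dr, so v = -exp(-r).
Apply parts 4 times (tabular method): alternate signs, differentiate u down to 0, integrate dv up.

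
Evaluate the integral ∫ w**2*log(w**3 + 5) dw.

Let u = w**3 + 5, so du = (3*w**2) dw.
The integral becomes (1/3)·∫ log(u) du; integrate by parts with u′=log(u), dv′=du.

w**3*log(w**3 + 5)/3 - w**3/3 + 5*log(w**3 + 5)/3 + C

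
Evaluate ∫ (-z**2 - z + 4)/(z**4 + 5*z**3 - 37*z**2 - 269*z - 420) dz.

Factor the denominator: (z - 7)*(z + 3)*(z + 4)*(z + 5).
Partial-fraction decomposition: 2/(3*(z + 5)) - 8/(11*(z + 4)) + 1/(10*(z + 3)) - 13/(330*(z - 7)).
Integrate each term: A/(z−a) contributes A·log|z−a|.

-13*log(z - 7)/330 + log(z + 3)/10 - 8*log(z + 4)/11 + 2*log(z + 5)/3 + C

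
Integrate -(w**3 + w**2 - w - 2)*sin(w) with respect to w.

w**3*cos(w) - 3*w**2*sin(w) + w**2*cos(w) - 2*w*sin(w) - 7*w*cos(w) + 7*sin(w) - 4*cos(w) + C

Use integration by parts with u = w**3 + w**2 - w - 2, dv = -sin(w) dw, so v = cos(w).
Apply parts 3 times (tabular method): alternate signs, differentiate u down to 0, integrate dv up.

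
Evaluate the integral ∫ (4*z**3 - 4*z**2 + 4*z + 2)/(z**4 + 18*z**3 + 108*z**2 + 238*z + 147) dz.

-5*log(z + 1)/36 + 77*log(z + 3)/16 - 97*log(z + 7)/144 + 797/(12*z + 84) + C

Factor the denominator: (z + 1)*(z + 3)*(z + 7)**2.
Partial-fraction decomposition: -97/(144*(z + 7)) - 797/(12*(z + 7)**2) + 77/(16*(z + 3)) - 5/(36*(z + 1)).
Integrate each term; A/(z−a) gives A·log|z−a|; A/(z−a)² gives −A/(z−a).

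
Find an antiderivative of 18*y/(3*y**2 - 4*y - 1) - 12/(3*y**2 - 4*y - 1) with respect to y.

3*log(3*y**2 - 4*y - 1) + C

Let u = 3*y**2 - 4*y - 1, so du = (6*y - 4) dy.
Rewriting, the integral becomes 3·∫ 1/u du = 3·log(u).
Substituting back, u = 3*y**2 - 4*y - 1.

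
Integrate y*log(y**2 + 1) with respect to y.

Let u = y**2 + 1, so du = (2*y) dy.
The integral becomes (1/2)·∫ log(u) du; integrate by parts with u′=log(u), dv′=du.

y**2*log(y**2 + 1)/2 - y**2/2 + log(y**2 + 1)/2 + C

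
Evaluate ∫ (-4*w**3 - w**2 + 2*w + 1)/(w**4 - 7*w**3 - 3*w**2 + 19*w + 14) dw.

-703*log(w - 7)/160 + 31*log(w - 2)/45 - 85*log(w + 1)/288 - 1/(12*w + 12) + C

Factor the denominator: (w - 7)*(w - 2)*(w + 1)**2.
Partial-fraction decomposition: -85/(288*(w + 1)) + 1/(12*(w + 1)**2) + 31/(45*(w - 2)) - 703/(160*(w - 7)).
Integrate each term; A/(w−a) gives A·log|w−a|; A/(w−a)² gives −A/(w−a).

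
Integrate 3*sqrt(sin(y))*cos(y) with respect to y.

2*sin(y)**(3/2) + C

Let u = sin(y), so du = (cos(y)) dy.
Rewriting, the integral becomes 3·∫ √u du = 3·(2/3)u^(3/2).
Substituting back, u = sin(y).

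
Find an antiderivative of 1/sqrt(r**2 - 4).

Substitute r = 2·sec(θ), so dr = 2·sec(θ)*tan(θ) dθ and the radical becomes sqrt(r**2 - 4) = 2·tan(θ) by the Pythagorean identity.
Integrate the resulting trig expression in θ, then back-substitute sec(θ) = r/2, tan(θ) = sqrt(r**2 - 4)/2 (absorbing any constant into C).

log(r + sqrt(r**2 - 4)) + C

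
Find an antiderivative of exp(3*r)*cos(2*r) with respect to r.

Let I denote the integral. Integrate by parts with u = cos(2*r), dv = exp(3*r) dr, so v = exp(3*r)/3: I = exp(3*r)*cos(2*r)/3 + (2/3)·∫ exp(3*r)*sin(2*r) dr.
Apply parts again with u = sin(2*r), dv = exp(3*r) dr: ∫ exp(3*r)*sin(2*r) dr = exp(3*r)*sin(2*r)/3 − (2/3)·I. Substituting back brings back I: I = 2*exp(3*r)*sin(2*r)/9 + exp(3*r)*cos(2*r)/3 − (4/9)·I.
Solving for I: (1 + 4/9)·I equals the remaining terms, so I = (9/13)·(2*exp(3*r)*sin(2*r)/9 + exp(3*r)*cos(2*r)/3).

2*exp(3*r)*sin(2*r)/13 + 3*exp(3*r)*cos(2*r)/13 + C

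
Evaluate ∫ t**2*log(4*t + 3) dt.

Use integration by parts with u = log(4*t + 3), dv = t**2 dt.
Then du = 4/(4*t + 3) dt and v = t**3/3.

t**3*log(4*t + 3)/3 - t**3/9 + t**2/8 - 3*t/16 + 9*log(4*t + 3)/64 + C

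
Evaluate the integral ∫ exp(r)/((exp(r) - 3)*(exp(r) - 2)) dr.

Let u = e^r, du = e^r dr.
The integral becomes ∫ du/((u-3)(u-2)); decompose into partial fractions.

log(exp(r) - 3) - log(exp(r) - 2) + C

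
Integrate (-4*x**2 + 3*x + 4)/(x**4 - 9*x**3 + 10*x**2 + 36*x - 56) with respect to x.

Factor the denominator: (x - 7)*(x - 2)**2*(x + 2).
Partial-fraction decomposition: 1/(8*(x + 2)) + 127/(200*(x - 2)) + 3/(10*(x - 2)**2) - 19/(25*(x - 7)).
Integrate each term; A/(x−a) gives A·log|x−a|; A/(x−a)² gives −A/(x−a).

-19*log(x - 7)/25 + 127*log(x - 2)/200 + log(x + 2)/8 - 3/(10*x - 20) + C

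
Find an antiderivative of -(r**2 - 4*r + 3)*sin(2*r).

Use integration by parts with u = r**2 - 4*r + 3, dv = -sin(2*r) dr, so v = cos(2*r)/2.
Apply parts 2 times (tabular method): alternate signs, differentiate u down to 0, integrate dv up.

r**2*cos(2*r)/2 - r*sin(2*r)/2 - 2*r*cos(2*r) + sin(2*r) + 5*cos(2*r)/4 + C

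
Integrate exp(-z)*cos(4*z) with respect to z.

Let I denote the integral. Integrate by parts with u = cos(4*z), dv = exp(-z) dz, so v = -exp(-z): I = -exp(-z)*cos(4*z) − 4·∫ exp(-z)*sin(4*z) dz.
Apply parts again with u = sin(4*z), dv = exp(-z) dz: ∫ exp(-z)*sin(4*z) dz = -exp(-z)*sin(4*z) + 4·I. Substituting back brings back I: I = 4*exp(-z)*sin(4*z) - exp(-z)*cos(4*z) − 16·I.
Solving for I: (1 + 16)·I equals the remaining terms, so I = (1/17)·(4*exp(-z)*sin(4*z) - exp(-z)*cos(4*z)).

4*exp(-z)*sin(4*z)/17 - exp(-z)*cos(4*z)/17 + C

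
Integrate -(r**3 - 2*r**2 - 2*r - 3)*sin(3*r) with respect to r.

r**3*cos(3*r)/3 - r**2*sin(3*r)/3 - 2*r**2*cos(3*r)/3 + 4*r*sin(3*r)/9 - 8*r*cos(3*r)/9 + 8*sin(3*r)/27 - 23*cos(3*r)/27 + C

Use integration by parts with u = r**3 - 2*r**2 - 2*r - 3, dv = -sin(3*r) dr, so v = cos(3*r)/3.
Apply parts 3 times (tabular method): alternate signs, differentiate u down to 0, integrate dv up.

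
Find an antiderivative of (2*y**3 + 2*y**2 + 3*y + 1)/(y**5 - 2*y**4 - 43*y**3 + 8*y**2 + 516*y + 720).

Factor the denominator: (y - 6)*(y - 5)*(y + 2)*(y + 3)*(y + 4).
Partial-fraction decomposition: -107/(180*(y + 4)) + 11/(18*(y + 3)) - 13/(112*(y + 2)) - 79/(126*(y - 5)) + 523/(720*(y - 6)).
Integrate each term: A/(y−a) contributes A·log|y−a|.

523*log(y - 6)/720 - 79*log(y - 5)/126 - 13*log(y + 2)/112 + 11*log(y + 3)/18 - 107*log(y + 4)/180 + C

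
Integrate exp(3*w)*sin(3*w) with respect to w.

Let I denote the integral. Integrate by parts with u = sin(3*w), dv = exp(3*w) dw, so v = exp(3*w)/3: I = exp(3*w)*sin(3*w)/3 − ∫ exp(3*w)*cos(3*w) dw.
Apply parts again with u = cos(3*w), dv = exp(3*w) dw: ∫ exp(3*w)*cos(3*w) dw = exp(3*w)*cos(3*w)/3 + I. Substituting back brings back I: I = exp(3*w)*sin(3*w)/3 - exp(3*w)*cos(3*w)/3 − I.
Solving for I: (1 + 1)·I equals the remaining terms, so I = (1/2)·(exp(3*w)*sin(3*w)/3 - exp(3*w)*cos(3*w)/3).

exp(3*w)*sin(3*w)/6 - exp(3*w)*cos(3*w)/6 + C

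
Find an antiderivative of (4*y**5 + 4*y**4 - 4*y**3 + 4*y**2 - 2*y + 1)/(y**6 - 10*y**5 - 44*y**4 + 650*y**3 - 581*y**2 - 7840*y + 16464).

Factor the denominator: (y - 7)**2*(y - 4)*(y - 3)*(y + 4)*(y + 7).
Partial-fraction decomposition: 56041/(64680*(y + 7)) - 2743/(20328*(y + 4)) - 1219/(1120*(y - 3)) + 4921/(792*(y - 4)) - 3170051/(1707552*(y - 7)) + 75643/(1848*(y - 7)**2).
Integrate each term; A/(y−a) gives A·log|y−a|; A/(y−a)² gives −A/(y−a).

-3170051*log(y - 7)/1707552 + 4921*log(y - 4)/792 - 1219*log(y - 3)/1120 - 2743*log(y + 4)/20328 + 56041*log(y + 7)/64680 - 75643/(1848*y - 12936) + C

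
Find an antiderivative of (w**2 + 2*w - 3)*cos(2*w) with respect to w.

w**2*sin(2*w)/2 + w*sin(2*w) + w*cos(2*w)/2 - 7*sin(2*w)/4 + cos(2*w)/2 + C

Use integration by parts with u = w**2 + 2*w - 3, dv = cos(2*w) dw, so v = sin(2*w)/2.
Apply parts 2 times (tabular method): alternate signs, differentiate u down to 0, integrate dv up.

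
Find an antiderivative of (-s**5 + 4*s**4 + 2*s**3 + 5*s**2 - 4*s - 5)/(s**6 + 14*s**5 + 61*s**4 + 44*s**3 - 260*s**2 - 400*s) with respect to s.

Factor the denominator: s*(s - 2)*(s + 2)*(s + 4)*(s + 5)**2.
Partial-fraction decomposition: 88519/(2205*(s + 5)) + 1103/(21*(s + 5)**2) - 2011/(48*(s + 4)) + 103/(144*(s + 2)) + 55/(2352*(s - 2)) + 1/(80*s).
Integrate each term; A/(s−a) gives A·log|s−a|; A/(s−a)² gives −A/(s−a).

log(s)/80 + 55*log(s - 2)/2352 + 103*log(s + 2)/144 - 2011*log(s + 4)/48 + 88519*log(s + 5)/2205 - 1103/(21*s + 105) + C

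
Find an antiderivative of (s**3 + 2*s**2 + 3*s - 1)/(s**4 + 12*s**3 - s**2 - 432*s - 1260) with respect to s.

305*log(s - 6)/1716 + 91*log(s + 5)/22 - 163*log(s + 6)/12 + 267*log(s + 7)/26 + C

Factor the denominator: (s - 6)*(s + 5)*(s + 6)*(s + 7).
Partial-fraction decomposition: 267/(26*(s + 7)) - 163/(12*(s + 6)) + 91/(22*(s + 5)) + 305/(1716*(s - 6)).
Integrate each term: A/(s−a) contributes A·log|s−a|.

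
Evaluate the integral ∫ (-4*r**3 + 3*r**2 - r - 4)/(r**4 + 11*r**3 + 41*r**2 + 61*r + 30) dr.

log(r + 1)/2 - 14*log(r + 2) + 67*log(r + 3)/2 - 24*log(r + 5) + C

Factor the denominator: (r + 1)*(r + 2)*(r + 3)*(r + 5).
Partial-fraction decomposition: -24/(r + 5) + 67/(2*(r + 3)) - 14/(r + 2) + 1/(2*(r + 1)).
Integrate each term: A/(r−a) contributes A·log|r−a|.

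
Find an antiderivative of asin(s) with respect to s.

s*asin(s) + sqrt(-s**2 + 1) + C

Use integration by parts with u = arcsin(s), dv = ds.
Then du = 1/sqrt(-s**2 + 1) ds.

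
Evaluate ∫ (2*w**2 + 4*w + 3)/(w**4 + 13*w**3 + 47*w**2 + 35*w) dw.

3*log(w)/35 - log(w + 1)/24 + 33*log(w + 5)/40 - 73*log(w + 7)/84 + C

Factor the denominator: w*(w + 1)*(w + 5)*(w + 7).
Partial-fraction decomposition: -73/(84*(w + 7)) + 33/(40*(w + 5)) - 1/(24*(w + 1)) + 3/(35*w).
Integrate each term: A/(w−a) contributes A·log|w−a|.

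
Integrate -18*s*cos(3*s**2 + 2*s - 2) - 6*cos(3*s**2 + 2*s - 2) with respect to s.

-3*sin(3*s**2 + 2*s - 2) + C

Let u = 3*s**2 + 2*s - 2, so du = (6*s + 2) ds.
Rewriting, the integral becomes -3·∫ cos(u) du = -3·sin(u).
Substituting back, u = 3*s**2 + 2*s - 2.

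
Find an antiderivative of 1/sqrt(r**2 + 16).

Substitute r = 4·tan(θ), so dr = 4·sec(θ)^2 dθ and the radical becomes sqrt(r**2 + 16) = 4·sec(θ) by the Pythagorean identity.
Integrate the resulting trig expression in θ, then back-substitute tan(θ) = r/4, sec(θ) = sqrt(r**2 + 16)/4 (absorbing any constant into C).

log(r + sqrt(r**2 + 16)) + C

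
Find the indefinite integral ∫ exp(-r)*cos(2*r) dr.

Let I denote the integral. Integrate by parts with u = cos(2*r), dv = exp(-r) dr, so v = -exp(-r): I = -exp(-r)*cos(2*r) − 2·∫ exp(-r)*sin(2*r) dr.
Apply parts again with u = sin(2*r), dv = exp(-r) dr: ∫ exp(-r)*sin(2*r) dr = -exp(-r)*sin(2*r) + 2·I. Substituting back brings back I: I = 2*exp(-r)*sin(2*r) - exp(-r)*cos(2*r) − 4·I.
Solving for I: (1 + 4)·I equals the remaining terms, so I = (1/5)·(2*exp(-r)*sin(2*r) - exp(-r)*cos(2*r)).

2*exp(-r)*sin(2*r)/5 - exp(-r)*cos(2*r)/5 + C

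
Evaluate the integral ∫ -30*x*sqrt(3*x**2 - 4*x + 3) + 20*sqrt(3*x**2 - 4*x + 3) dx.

Let u = 3*x**2 - 4*x + 3, so du = (6*x - 4) dx.
Rewriting, the integral becomes -5·∫ √u du = -5·(2/3)u^(3/2).
Substituting back, u = 3*x**2 - 4*x + 3.

-10*(3*x**2 - 4*x + 3)**(3/2)/3 + C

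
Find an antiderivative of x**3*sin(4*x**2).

-x**2*cos(4*x**2)/8 + sin(4*x**2)/32 + C

Let u = x², du = 2x dx; rewrite as (1/2)∫ u^1·sin(4u) du.
Now integrate by parts 1 time.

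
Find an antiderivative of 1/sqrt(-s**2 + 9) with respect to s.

Substitute s = 3·sin(θ), so ds = 3·cos(θ) dθ and the radical becomes sqrt(-s**2 + 9) = 3·cos(θ) by the Pythagorean identity.
Integrate the resulting trig expression in θ, then back-substitute θ = asin(s/3), sin(θ) = s/3, cos(θ) = sqrt(-s**2 + 9)/3 (absorbing any constant into C).

asin(s/3) + C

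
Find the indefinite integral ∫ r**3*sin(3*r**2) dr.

Let u = r², du = 2r dr; rewrite as (1/2)∫ u^1·sin(3u) du.
Now integrate by parts 1 time.

-r**2*cos(3*r**2)/6 + sin(3*r**2)/18 + C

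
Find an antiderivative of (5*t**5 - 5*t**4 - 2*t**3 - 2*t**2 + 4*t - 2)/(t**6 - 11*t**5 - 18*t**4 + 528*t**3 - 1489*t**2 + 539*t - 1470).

8909*log(t - 7)/175 - 31918*log(t - 6)/481 + 6109*log(t - 5)/312 + 47741*log(t + 7)/54600 - 33*log(t**2 + 1)/12025 + 133*atan(t)/24050 + C

Factor the denominator: (t - 7)*(t - 6)*(t - 5)*(t + 7)*(t**2 + 1).
Partial-fraction decomposition: -(132*t - 133)/(24050*(t**2 + 1)) + 47741/(54600*(t + 7)) + 6109/(312*(t - 5)) - 31918/(481*(t - 6)) + 8909/(175*(t - 7)).
Integrate each term; A/(t−a) gives A·log|t−a|; the (Bt+D)/(t²+p²) term gives a log and an atan.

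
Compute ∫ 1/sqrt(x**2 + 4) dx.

Substitute x = 2·tan(θ), so dx = 2·sec(θ)^2 dθ and the radical becomes sqrt(x**2 + 4) = 2·sec(θ) by the Pythagorean identity.
Integrate the resulting trig expression in θ, then back-substitute tan(θ) = x/2, sec(θ) = sqrt(x**2 + 4)/2 (absorbing any constant into C).

log(x + sqrt(x**2 + 4)) + C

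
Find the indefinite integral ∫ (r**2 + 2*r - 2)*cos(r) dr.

Use integration by parts with u = r**2 + 2*r - 2, dv = cos(r) dr, so v = sin(r).
Apply parts 2 times (tabular method): alternate signs, differentiate u down to 0, integrate dv up.

r**2*sin(r) + 2*r*sin(r) + 2*r*cos(r) - 4*sin(r) + 2*cos(r) + C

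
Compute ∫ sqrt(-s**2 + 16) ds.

s*sqrt(-s**2 + 16)/2 + 8*asin(s/4) + C

Substitute s = 4·sin(θ), so ds = 4·cos(θ) dθ and the radical becomes sqrt(-s**2 + 16) = 4·cos(θ) by the Pythagorean identity.
Integrate the resulting trig expression in θ, then back-substitute θ = asin(s/4), sin(θ) = s/4, cos(θ) = sqrt(-s**2 + 16)/4 (absorbing any constant into C).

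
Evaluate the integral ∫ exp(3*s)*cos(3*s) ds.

exp(3*s)*sin(3*s)/6 + exp(3*s)*cos(3*s)/6 + C

Let I denote the integral. Integrate by parts with u = cos(3*s), dv = exp(3*s) ds, so v = exp(3*s)/3: I = exp(3*s)*cos(3*s)/3 + ∫ exp(3*s)*sin(3*s) ds.
Apply parts again with u = sin(3*s), dv = exp(3*s) ds: ∫ exp(3*s)*sin(3*s) ds = exp(3*s)*sin(3*s)/3 − I. Substituting back brings back I: I = exp(3*s)*sin(3*s)/3 + exp(3*s)*cos(3*s)/3 − I.
Solving for I: (1 + 1)·I equals the remaining terms, so I = (1/2)·(exp(3*s)*sin(3*s)/3 + exp(3*s)*cos(3*s)/3).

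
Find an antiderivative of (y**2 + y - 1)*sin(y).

Use integration by parts with u = y**2 + y - 1, dv = sin(y) dy, so v = -cos(y).
Apply parts 2 times (tabular method): alternate signs, differentiate u down to 0, integrate dv up.

-y**2*cos(y) + 2*y*sin(y) - y*cos(y) + sin(y) + 3*cos(y) + C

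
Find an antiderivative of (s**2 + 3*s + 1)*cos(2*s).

Use integration by parts with u = s**2 + 3*s + 1, dv = cos(2*s) ds, so v = sin(2*s)/2.
Apply parts 2 times (tabular method): alternate signs, differentiate u down to 0, integrate dv up.

s**2*sin(2*s)/2 + 3*s*sin(2*s)/2 + s*cos(2*s)/2 + sin(2*s)/4 + 3*cos(2*s)/4 + C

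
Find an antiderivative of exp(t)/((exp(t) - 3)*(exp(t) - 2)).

log(exp(t) - 3) - log(exp(t) - 2) + C

Let u = e^t, du = e^t dt.
The integral becomes ∫ du/((u-2)(u-3)); decompose into partial fractions.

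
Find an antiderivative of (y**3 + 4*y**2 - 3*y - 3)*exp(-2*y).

Use integration by parts with u = y**3 + 4*y**2 - 3*y - 3, dv = exp(-2*y) dy, so v = -exp(-2*y)/2.
Apply parts 3 times (tabular method): alternate signs, differentiate u down to 0, integrate dv up.

(-4*y**3 - 22*y**2 - 10*y + 7)*exp(-2*y)/8 + C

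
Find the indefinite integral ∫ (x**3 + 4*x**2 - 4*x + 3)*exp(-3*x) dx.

Use integration by parts with u = x**3 + 4*x**2 - 4*x + 3, dv = exp(-3*x) dx, so v = -exp(-3*x)/3.
Apply parts 3 times (tabular method): alternate signs, differentiate u down to 0, integrate dv up.

(-9*x**3 - 45*x**2 + 6*x - 25)*exp(-3*x)/27 + C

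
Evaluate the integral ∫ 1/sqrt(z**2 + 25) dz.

log(z + sqrt(z**2 + 25)) + C

Substitute z = 5·tan(θ), so dz = 5·sec(θ)^2 dθ and the radical becomes sqrt(z**2 + 25) = 5·sec(θ) by the Pythagorean identity.
Integrate the resulting trig expression in θ, then back-substitute tan(θ) = z/5, sec(θ) = sqrt(z**2 + 25)/5 (absorbing any constant into C).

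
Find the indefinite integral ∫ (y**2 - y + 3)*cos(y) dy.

Use integration by parts with u = y**2 - y + 3, dv = cos(y) dy, so v = sin(y).
Apply parts 2 times (tabular method): alternate signs, differentiate u down to 0, integrate dv up.

y**2*sin(y) - y*sin(y) + 2*y*cos(y) + sin(y) - cos(y) + C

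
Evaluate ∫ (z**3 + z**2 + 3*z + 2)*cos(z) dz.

Use integration by parts with u = z**3 + z**2 + 3*z + 2, dv = cos(z) dz, so v = sin(z).
Apply parts 3 times (tabular method): alternate signs, differentiate u down to 0, integrate dv up.

z**3*sin(z) + z**2*sin(z) + 3*z**2*cos(z) - 3*z*sin(z) + 2*z*cos(z) - 3*cos(z) + C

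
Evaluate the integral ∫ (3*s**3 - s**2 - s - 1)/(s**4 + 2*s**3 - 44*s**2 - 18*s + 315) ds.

Factor the denominator: (s - 5)*(s - 3)*(s + 3)*(s + 7).
Partial-fraction decomposition: 67/(30*(s + 7)) - 11/(24*(s + 3)) - 17/(30*(s - 3)) + 43/(24*(s - 5)).
Integrate each term: A/(s−a) contributes A·log|s−a|.

43*log(s - 5)/24 - 17*log(s - 3)/30 - 11*log(s + 3)/24 + 67*log(s + 7)/30 + C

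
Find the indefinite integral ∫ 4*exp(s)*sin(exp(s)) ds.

-4*cos(exp(s)) + C

Let u = exp(s), so du = (exp(s)) ds.
Rewriting, the integral becomes 4·∫ sin(u) du = 4·-cos(u).
Substituting back, u = exp(s).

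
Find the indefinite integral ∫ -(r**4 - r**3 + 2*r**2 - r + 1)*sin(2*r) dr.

Use integration by parts with u = r**4 - r**3 + 2*r**2 - r + 1, dv = -sin(2*r) dr, so v = cos(2*r)/2.
Apply parts 4 times (tabular method): alternate signs, differentiate u down to 0, integrate dv up.

r**4*cos(2*r)/2 - r**3*sin(2*r) - r**3*cos(2*r)/2 + 3*r**2*sin(2*r)/4 - r**2*cos(2*r)/2 + r*sin(2*r)/2 + r*cos(2*r)/4 - sin(2*r)/8 + 3*cos(2*r)/4 + C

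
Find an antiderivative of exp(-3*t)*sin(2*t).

Let I denote the integral. Integrate by parts with u = sin(2*t), dv = exp(-3*t) dt, so v = -exp(-3*t)/3: I = -exp(-3*t)*sin(2*t)/3 + (2/3)·∫ exp(-3*t)*cos(2*t) dt.
Apply parts again with u = cos(2*t), dv = exp(-3*t) dt: ∫ exp(-3*t)*cos(2*t) dt = -exp(-3*t)*cos(2*t)/3 − (2/3)·I. Substituting back brings back I: I = -exp(-3*t)*sin(2*t)/3 - 2*exp(-3*t)*cos(2*t)/9 − (4/9)·I.
Solving for I: (1 + 4/9)·I equals the remaining terms, so I = (9/13)·(-exp(-3*t)*sin(2*t)/3 - 2*exp(-3*t)*cos(2*t)/9).

-3*exp(-3*t)*sin(2*t)/13 - 2*exp(-3*t)*cos(2*t)/13 + C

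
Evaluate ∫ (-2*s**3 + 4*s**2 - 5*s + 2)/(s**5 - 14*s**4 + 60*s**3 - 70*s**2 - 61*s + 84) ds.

-523*log(s - 7)/576 + 82*log(s - 4)/45 - 31*log(s - 3)/32 + log(s - 1)/72 + 13*log(s + 1)/320 + C

Factor the denominator: (s - 7)*(s - 4)*(s - 3)*(s - 1)*(s + 1).
Partial-fraction decomposition: 13/(320*(s + 1)) + 1/(72*(s - 1)) - 31/(32*(s - 3)) + 82/(45*(s - 4)) - 523/(576*(s - 7)).
Integrate each term: A/(s−a) contributes A·log|s−a|.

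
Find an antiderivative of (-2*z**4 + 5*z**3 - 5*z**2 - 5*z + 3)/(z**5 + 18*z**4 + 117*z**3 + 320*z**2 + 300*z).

log(z)/100 + 79*log(z + 2)/72 + 35104*log(z + 5)/225 - 1273*log(z + 6)/8 + 1972/(15*z + 75) + C

Factor the denominator: z*(z + 2)*(z + 5)**2*(z + 6).
Partial-fraction decomposition: -1273/(8*(z + 6)) + 35104/(225*(z + 5)) - 1972/(15*(z + 5)**2) + 79/(72*(z + 2)) + 1/(100*z).
Integrate each term; A/(z−a) gives A·log|z−a|; A/(z−a)² gives −A/(z−a).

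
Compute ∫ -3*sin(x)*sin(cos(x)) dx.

Let u = cos(x), so du = (-sin(x)) dx.
Rewriting, the integral becomes 3·∫ sin(u) du = 3·-cos(u).
Substituting back, u = cos(x).

-3*cos(cos(x)) + C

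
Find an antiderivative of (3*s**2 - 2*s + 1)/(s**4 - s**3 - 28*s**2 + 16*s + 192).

Factor the denominator: (s - 4)**2*(s + 3)*(s + 4).
Partial-fraction decomposition: -57/(64*(s + 4)) + 34/(49*(s + 3)) + 617/(3136*(s - 4)) + 41/(56*(s - 4)**2).
Integrate each term; A/(s−a) gives A·log|s−a|; A/(s−a)² gives −A/(s−a).

617*log(s - 4)/3136 + 34*log(s + 3)/49 - 57*log(s + 4)/64 - 41/(56*s - 224) + C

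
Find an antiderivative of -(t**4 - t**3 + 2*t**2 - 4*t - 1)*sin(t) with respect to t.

Use integration by parts with u = t**4 - t**3 + 2*t**2 - 4*t - 1, dv = -sin(t) dt, so v = cos(t).
Apply parts 4 times (tabular method): alternate signs, differentiate u down to 0, integrate dv up.

t**4*cos(t) - 4*t**3*sin(t) - t**3*cos(t) + 3*t**2*sin(t) - 10*t**2*cos(t) + 20*t*sin(t) + 2*t*cos(t) - 2*sin(t) + 19*cos(t) + C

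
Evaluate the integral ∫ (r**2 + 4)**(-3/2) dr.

Substitute r = 2·tan(θ), so dr = 2·sec(θ)^2 dθ and the radical becomes sqrt(r**2 + 4) = 2·sec(θ) by the Pythagorean identity.
Integrate the resulting trig expression in θ, then back-substitute tan(θ) = r/2, sec(θ) = sqrt(r**2 + 4)/2 (absorbing any constant into C).

r/(4*sqrt(r**2 + 4)) + C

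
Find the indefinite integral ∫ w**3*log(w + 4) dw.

Use integration by parts with u = log(w + 4), dv = w**3 dw.
Then du = 1/(w + 4) dw and v = w**4/4.

w**4*log(w + 4)/4 - w**4/16 + w**3/3 - 2*w**2 + 16*w - 64*log(w + 4) + C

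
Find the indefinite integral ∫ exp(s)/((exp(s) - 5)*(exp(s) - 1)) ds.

log(exp(s) - 5)/4 - log(exp(s) - 1)/4 + C

Let u = e^s, du = e^s ds.
The integral becomes ∫ du/((u-5)(u-1)); decompose into partial fractions.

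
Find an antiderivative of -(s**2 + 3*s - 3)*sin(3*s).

Use integration by parts with u = s**2 + 3*s - 3, dv = -sin(3*s) ds, so v = cos(3*s)/3.
Apply parts 2 times (tabular method): alternate signs, differentiate u down to 0, integrate dv up.

s**2*cos(3*s)/3 - 2*s*sin(3*s)/9 + s*cos(3*s) - sin(3*s)/3 - 29*cos(3*s)/27 + C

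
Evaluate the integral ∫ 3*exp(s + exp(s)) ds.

Let u = exp(s), so du = (exp(s)) ds.
Rewriting, the integral becomes 3·∫ e^u du = 3·e^u.
Substituting back, u = exp(s).

3*exp(exp(s)) + C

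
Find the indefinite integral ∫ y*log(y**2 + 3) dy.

y**2*log(y**2 + 3)/2 - y**2/2 + 3*log(y**2 + 3)/2 + C

Let u = y**2 + 3, so du = (2*y) dy.
The integral becomes (1/2)·∫ log(u) du; integrate by parts with u′=log(u), dv′=du.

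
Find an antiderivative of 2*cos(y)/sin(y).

Let u = sin(y), so du = (cos(y)) dy.
Rewriting, the integral becomes 2·∫ 1/u du = 2·log(u).
Substituting back, u = sin(y).

2*log(sin(y)) + C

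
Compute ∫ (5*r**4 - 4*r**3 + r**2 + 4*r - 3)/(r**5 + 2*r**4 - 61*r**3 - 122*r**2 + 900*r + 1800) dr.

1891*log(r - 6)/352 - 381*log(r - 5)/110 + 5*log(r + 2)/32 - 1209*log(r + 5)/110 + 2451*log(r + 6)/176 + C

Factor the denominator: (r - 6)*(r - 5)*(r + 2)*(r + 5)*(r + 6).
Partial-fraction decomposition: 2451/(176*(r + 6)) - 1209/(110*(r + 5)) + 5/(32*(r + 2)) - 381/(110*(r - 5)) + 1891/(352*(r - 6)).
Integrate each term: A/(r−a) contributes A·log|r−a|.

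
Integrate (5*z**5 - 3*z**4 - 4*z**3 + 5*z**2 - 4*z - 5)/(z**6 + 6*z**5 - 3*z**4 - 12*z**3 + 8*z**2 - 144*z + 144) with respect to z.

Factor the denominator: (z - 2)*(z - 1)*(z + 3)*(z + 6)*(z**2 + 4).
Partial-fraction decomposition: (149*z - 1396)/(1040*(z**2 + 4)) + 8341/(1344*(z + 6)) - 649/(390*(z + 3)) + 3/(70*(z - 1)) + 87/(320*(z - 2)).
Integrate each term; A/(z−a) gives A·log|z−a|; the (Bz+D)/(z²+p²) term gives a log and an atan.

87*log(z - 2)/320 + 3*log(z - 1)/70 - 649*log(z + 3)/390 + 8341*log(z + 6)/1344 + 149*log(z**2 + 4)/2080 - 349*atan(z/2)/520 + C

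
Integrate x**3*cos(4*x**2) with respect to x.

Let u = x², du = 2x dx; rewrite as (1/2)∫ u^1·cos(4u) du.
Now integrate by parts 1 time.

x**2*sin(4*x**2)/8 + cos(4*x**2)/32 + C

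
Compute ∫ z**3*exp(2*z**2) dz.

Let u = z², du = 2z dz; rewrite as (1/2)∫ u^1·exp(2u) du.
Now integrate by parts 1 time.

(2*z**2 - 1)*exp(2*z**2)/8 + C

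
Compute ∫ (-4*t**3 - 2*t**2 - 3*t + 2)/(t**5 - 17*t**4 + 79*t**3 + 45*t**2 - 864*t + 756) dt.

-1489*log(t - 7)/60 + 50167*log(t - 6)/2025 + 7*log(t - 1)/600 + 101*log(t + 3)/3240 - 952/(45*t - 270) + C

Factor the denominator: (t - 7)*(t - 6)**2*(t - 1)*(t + 3).
Partial-fraction decomposition: 101/(3240*(t + 3)) + 7/(600*(t - 1)) + 50167/(2025*(t - 6)) + 952/(45*(t - 6)**2) - 1489/(60*(t - 7)).
Integrate each term; A/(t−a) gives A·log|t−a|; A/(t−a)² gives −A/(t−a).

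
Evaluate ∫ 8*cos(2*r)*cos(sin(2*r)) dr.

Let u = sin(2*r), so du = (2*cos(2*r)) dr.
Rewriting, the integral becomes 4·∫ cos(u) du = 4·sin(u).
Substituting back, u = sin(2*r).

4*sin(sin(2*r)) + C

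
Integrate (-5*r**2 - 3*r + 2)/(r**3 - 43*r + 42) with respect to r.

-196*log(r - 6)/65 + 3*log(r - 1)/20 - 111*log(r + 7)/52 + C

Factor the denominator: (r - 6)*(r - 1)*(r + 7).
Partial-fraction decomposition: -111/(52*(r + 7)) + 3/(20*(r - 1)) - 196/(65*(r - 6)).
Integrate each term: A/(r−a) contributes A·log|r−a|.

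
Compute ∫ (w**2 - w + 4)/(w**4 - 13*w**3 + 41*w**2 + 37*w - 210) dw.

23*log(w - 7)/36 - 6*log(w - 5)/7 + log(w - 3)/4 - 2*log(w + 2)/63 + C

Factor the denominator: (w - 7)*(w - 5)*(w - 3)*(w + 2).
Partial-fraction decomposition: -2/(63*(w + 2)) + 1/(4*(w - 3)) - 6/(7*(w - 5)) + 23/(36*(w - 7)).
Integrate each term: A/(w−a) contributes A·log|w−a|.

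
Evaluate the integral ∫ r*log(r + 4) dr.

Use integration by parts with u = log(r + 4), dv = r dr.
Then du = 1/(r + 4) dr and v = r**2/2.

r**2*log(r + 4)/2 - r**2/4 + 2*r - 8*log(r + 4) + C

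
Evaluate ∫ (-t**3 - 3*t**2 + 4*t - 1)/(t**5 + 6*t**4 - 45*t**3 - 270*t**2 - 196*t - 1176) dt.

Factor the denominator: (t - 7)*(t + 6)*(t + 7)*(t**2 + 4).
Partial-fraction decomposition: -(37*t + 98)/(2120*(t**2 + 4)) + 167/(742*(t + 7)) - 83/(520*(t + 6)) - 463/(9646*(t - 7)).
Integrate each term; A/(t−a) gives A·log|t−a|; the (Bt+D)/(t²+p²) term gives a log and an atan.

-463*log(t - 7)/9646 - 83*log(t + 6)/520 + 167*log(t + 7)/742 - 37*log(t**2 + 4)/4240 - 49*atan(t/2)/2120 + C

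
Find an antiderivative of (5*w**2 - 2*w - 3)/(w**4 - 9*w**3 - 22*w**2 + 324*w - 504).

Factor the denominator: (w - 7)*(w - 6)*(w - 2)*(w + 6).
Partial-fraction decomposition: -63/(416*(w + 6)) + 13/(160*(w - 2)) - 55/(16*(w - 6)) + 228/(65*(w - 7)).
Integrate each term: A/(w−a) contributes A·log|w−a|.

228*log(w - 7)/65 - 55*log(w - 6)/16 + 13*log(w - 2)/160 - 63*log(w + 6)/416 + C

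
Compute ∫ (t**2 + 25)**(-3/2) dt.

t/(25*sqrt(t**2 + 25)) + C

Substitute t = 5·tan(θ), so dt = 5·sec(θ)^2 dθ and the radical becomes sqrt(t**2 + 25) = 5·sec(θ) by the Pythagorean identity.
Integrate the resulting trig expression in θ, then back-substitute tan(θ) = t/5, sec(θ) = sqrt(t**2 + 25)/5 (absorbing any constant into C).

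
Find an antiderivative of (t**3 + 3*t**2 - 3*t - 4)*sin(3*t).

-t**3*cos(3*t)/3 + t**2*sin(3*t)/3 - t**2*cos(3*t) + 2*t*sin(3*t)/3 + 11*t*cos(3*t)/9 - 11*sin(3*t)/27 + 14*cos(3*t)/9 + C

Use integration by parts with u = t**3 + 3*t**2 - 3*t - 4, dv = sin(3*t) dt, so v = -cos(3*t)/3.
Apply parts 3 times (tabular method): alternate signs, differentiate u down to 0, integrate dv up.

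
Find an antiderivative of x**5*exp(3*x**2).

Let u = x², du = 2x dx; rewrite as (1/2)∫ u^2·exp(3u) du.
Now integrate by parts 2 times.

(9*x**4 - 6*x**2 + 2)*exp(3*x**2)/54 + C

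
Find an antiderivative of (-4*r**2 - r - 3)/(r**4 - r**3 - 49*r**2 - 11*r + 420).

-103*log(r - 7)/264 + 3*log(r - 3)/16 - 9*log(r + 4)/11 + 49*log(r + 5)/48 + C

Factor the denominator: (r - 7)*(r - 3)*(r + 4)*(r + 5).
Partial-fraction decomposition: 49/(48*(r + 5)) - 9/(11*(r + 4)) + 3/(16*(r - 3)) - 103/(264*(r - 7)).
Integrate each term: A/(r−a) contributes A·log|r−a|.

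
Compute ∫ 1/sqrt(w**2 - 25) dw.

log(w + sqrt(w**2 - 25)) + C

Substitute w = 5·sec(θ), so dw = 5·sec(θ)*tan(θ) dθ and the radical becomes sqrt(w**2 - 25) = 5·tan(θ) by the Pythagorean identity.
Integrate the resulting trig expression in θ, then back-substitute sec(θ) = w/5, tan(θ) = sqrt(w**2 - 25)/5 (absorbing any constant into C).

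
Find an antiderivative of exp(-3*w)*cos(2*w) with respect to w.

Let I denote the integral. Integrate by parts with u = cos(2*w), dv = exp(-3*w) dw, so v = -exp(-3*w)/3: I = -exp(-3*w)*cos(2*w)/3 − (2/3)·∫ exp(-3*w)*sin(2*w) dw.
Apply parts again with u = sin(2*w), dv = exp(-3*w) dw: ∫ exp(-3*w)*sin(2*w) dw = -exp(-3*w)*sin(2*w)/3 + (2/3)·I. Substituting back brings back I: I = 2*exp(-3*w)*sin(2*w)/9 - exp(-3*w)*cos(2*w)/3 − (4/9)·I.
Solving for I: (1 + 4/9)·I equals the remaining terms, so I = (9/13)·(2*exp(-3*w)*sin(2*w)/9 - exp(-3*w)*cos(2*w)/3).

2*exp(-3*w)*sin(2*w)/13 - 3*exp(-3*w)*cos(2*w)/13 + C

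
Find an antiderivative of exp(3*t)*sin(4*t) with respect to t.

Let I denote the integral. Integrate by parts with u = sin(4*t), dv = exp(3*t) dt, so v = exp(3*t)/3: I = exp(3*t)*sin(4*t)/3 − (4/3)·∫ exp(3*t)*cos(4*t) dt.
Apply parts again with u = cos(4*t), dv = exp(3*t) dt: ∫ exp(3*t)*cos(4*t) dt = exp(3*t)*cos(4*t)/3 + (4/3)·I. Substituting back brings back I: I = exp(3*t)*sin(4*t)/3 - 4*exp(3*t)*cos(4*t)/9 − (16/9)·I.
Solving for I: (1 + 16/9)·I equals the remaining terms, so I = (9/25)·(exp(3*t)*sin(4*t)/3 - 4*exp(3*t)*cos(4*t)/9).

3*exp(3*t)*sin(4*t)/25 - 4*exp(3*t)*cos(4*t)/25 + C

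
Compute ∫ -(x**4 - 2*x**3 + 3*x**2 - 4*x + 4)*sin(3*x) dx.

Use integration by parts with u = x**4 - 2*x**3 + 3*x**2 - 4*x + 4, dv = -sin(3*x) dx, so v = cos(3*x)/3.
Apply parts 4 times (tabular method): alternate signs, differentiate u down to 0, integrate dv up.

x**4*cos(3*x)/3 - 4*x**3*sin(3*x)/9 - 2*x**3*cos(3*x)/3 + 2*x**2*sin(3*x)/3 + 5*x**2*cos(3*x)/9 - 10*x*sin(3*x)/27 - 8*x*cos(3*x)/9 + 8*sin(3*x)/27 + 98*cos(3*x)/81 + C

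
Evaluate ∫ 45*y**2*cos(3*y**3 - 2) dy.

5*sin(3*y**3 - 2) + C

Let u = 3*y**3 - 2, so du = (9*y**2) dy.
Rewriting, the integral becomes 5·∫ cos(u) du = 5·sin(u).
Substituting back, u = 3*y**3 - 2.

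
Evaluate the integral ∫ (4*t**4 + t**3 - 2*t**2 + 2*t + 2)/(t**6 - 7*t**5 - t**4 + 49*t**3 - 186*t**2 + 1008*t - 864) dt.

2671*log(t - 6)/2250 - 533*log(t - 4)/600 + 7*log(t - 1)/750 - 461*log(t + 4)/5000 - 2429*log(t**2 + 9)/22500 + 197*atan(t/3)/11250 + C

Factor the denominator: (t - 6)*(t - 4)*(t - 1)*(t + 4)*(t**2 + 9).
Partial-fraction decomposition: -(2429*t - 591)/(11250*(t**2 + 9)) - 461/(5000*(t + 4)) + 7/(750*(t - 1)) - 533/(600*(t - 4)) + 2671/(2250*(t - 6)).
Integrate each term; A/(t−a) gives A·log|t−a|; the (Bt+D)/(t²+p²) term gives a log and an atan.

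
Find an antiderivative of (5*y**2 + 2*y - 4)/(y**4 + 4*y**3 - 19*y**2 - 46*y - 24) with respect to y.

42*log(y - 4)/125 + 8*log(y + 1)/25 - 82*log(y + 6)/125 - 1/(25*y + 25) + C

Factor the denominator: (y - 4)*(y + 1)**2*(y + 6).
Partial-fraction decomposition: -82/(125*(y + 6)) + 8/(25*(y + 1)) + 1/(25*(y + 1)**2) + 42/(125*(y - 4)).
Integrate each term; A/(y−a) gives A·log|y−a|; A/(y−a)² gives −A/(y−a).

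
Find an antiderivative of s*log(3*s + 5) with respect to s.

s**2*log(3*s + 5)/2 - s**2/4 + 5*s/6 - 25*log(3*s + 5)/18 + C

Use integration by parts with u = log(3*s + 5), dv = s ds.
Then du = 3/(3*s + 5) ds and v = s**2/2.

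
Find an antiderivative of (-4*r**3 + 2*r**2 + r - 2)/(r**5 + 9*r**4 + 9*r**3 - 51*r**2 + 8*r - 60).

-3*log(r - 2)/35 - 543*log(r + 5)/182 + 116*log(r + 6)/37 - 317*log(r**2 + 1)/9620 + 311*atan(r)/4810 + C

Factor the denominator: (r - 2)*(r + 5)*(r + 6)*(r**2 + 1).
Partial-fraction decomposition: -(317*r - 311)/(4810*(r**2 + 1)) + 116/(37*(r + 6)) - 543/(182*(r + 5)) - 3/(35*(r - 2)).
Integrate each term; A/(r−a) gives A·log|r−a|; the (Br+D)/(r²+p²) term gives a log and an atan.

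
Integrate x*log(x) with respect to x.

x**2*log(x)/2 - x**2/4 + C

Use integration by parts with u = log(x), dv = x dx.
Then du = 1/x dx and v = x**2/2.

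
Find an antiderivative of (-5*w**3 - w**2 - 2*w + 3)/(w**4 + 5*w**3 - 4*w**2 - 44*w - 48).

-21*log(w - 3)/25 + 709*log(w + 2)/100 - 45*log(w + 4)/4 + 43/(10*w + 20) + C

Factor the denominator: (w - 3)*(w + 2)**2*(w + 4).
Partial-fraction decomposition: -45/(4*(w + 4)) + 709/(100*(w + 2)) - 43/(10*(w + 2)**2) - 21/(25*(w - 3)).
Integrate each term; A/(w−a) gives A·log|w−a|; A/(w−a)² gives −A/(w−a).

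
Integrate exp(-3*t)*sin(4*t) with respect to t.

-3*exp(-3*t)*sin(4*t)/25 - 4*exp(-3*t)*cos(4*t)/25 + C

Let I denote the integral. Integrate by parts with u = sin(4*t), dv = exp(-3*t) dt, so v = -exp(-3*t)/3: I = -exp(-3*t)*sin(4*t)/3 + (4/3)·∫ exp(-3*t)*cos(4*t) dt.
Apply parts again with u = cos(4*t), dv = exp(-3*t) dt: ∫ exp(-3*t)*cos(4*t) dt = -exp(-3*t)*cos(4*t)/3 − (4/3)·I. Substituting back brings back I: I = -exp(-3*t)*sin(4*t)/3 - 4*exp(-3*t)*cos(4*t)/9 − (16/9)·I.
Solving for I: (1 + 16/9)·I equals the remaining terms, so I = (9/25)·(-exp(-3*t)*sin(4*t)/3 - 4*exp(-3*t)*cos(4*t)/9).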